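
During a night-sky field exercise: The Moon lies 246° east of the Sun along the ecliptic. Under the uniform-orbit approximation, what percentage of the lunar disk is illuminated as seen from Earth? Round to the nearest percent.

f = (1 − cos 246°)/2 = (1 − (-0.407))/2 ≈ 0.703, i.e. 70%.

70%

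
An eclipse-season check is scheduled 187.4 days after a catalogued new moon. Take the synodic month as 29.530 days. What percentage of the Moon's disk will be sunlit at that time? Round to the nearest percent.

187.4/29.530 = 6.346 lunations, so 6 complete cycles and 10.22 d into the next.
Elongation θ = 360° × 10.22/29.530 ≈ 124.6°.
With cos θ = (-0.568), the lit fraction is (1 − (-0.568))/2 ≈ 0.784, so 78%.

78%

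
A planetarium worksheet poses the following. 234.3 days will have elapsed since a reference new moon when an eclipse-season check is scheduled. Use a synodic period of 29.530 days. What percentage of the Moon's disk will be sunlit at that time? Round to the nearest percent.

4%

234.3 d spans 7 complete synodic months (7 × 29.530 = 206.71 d) plus 27.59 d.
Elongation θ = 360° × 27.59/29.530 ≈ 336.3°.
With cos θ = 0.916, the lit fraction is (1 − 0.916)/2 ≈ 0.042, so 4%.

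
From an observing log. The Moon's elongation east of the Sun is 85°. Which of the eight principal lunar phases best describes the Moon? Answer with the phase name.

85° lies in the first quarter sector of the 8-phase cycle.

first quarter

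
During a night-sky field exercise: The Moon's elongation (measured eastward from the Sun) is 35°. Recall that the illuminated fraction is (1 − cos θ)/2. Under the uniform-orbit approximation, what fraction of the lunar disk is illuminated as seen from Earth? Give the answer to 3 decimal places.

0.090

cos 35° = 0.819, so f = (1 − 0.819)/2 = 0.090.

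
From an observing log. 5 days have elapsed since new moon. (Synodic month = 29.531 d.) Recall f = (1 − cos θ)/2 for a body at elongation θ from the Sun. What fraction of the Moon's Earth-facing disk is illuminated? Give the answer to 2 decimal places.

0.26

Phase angle: θ = 360°·(5 d)/(29.531 d) = 61.0°.
cos 61.0° = 0.486, so f = (1 − 0.486)/2 = 0.257.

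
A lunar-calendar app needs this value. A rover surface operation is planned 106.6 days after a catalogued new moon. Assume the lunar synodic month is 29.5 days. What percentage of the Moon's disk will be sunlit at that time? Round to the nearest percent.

88%

Reduce mod P: 106.6 − 3×29.5 = 18.10 d into the current lunation.
The Moon has covered 18.10/29.5 of its cycle, so θ ≈ 360° × 18.10/29.5 = 220.9°.
cos 220.9° = (-0.756), so f = (1 − (-0.756))/2 = 0.878, so 88%.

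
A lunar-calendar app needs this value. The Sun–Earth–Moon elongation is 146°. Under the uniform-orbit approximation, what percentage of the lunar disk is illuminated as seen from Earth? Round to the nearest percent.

91%

Half-versine of 146°: (1 − (-0.829))/2 = 0.915, i.e. 91%.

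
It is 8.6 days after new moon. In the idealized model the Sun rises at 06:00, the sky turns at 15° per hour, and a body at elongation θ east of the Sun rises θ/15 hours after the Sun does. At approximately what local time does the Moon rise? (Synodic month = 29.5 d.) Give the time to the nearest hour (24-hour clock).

13:00

The Moon has covered 8.6/29.5 of its cycle, so θ ≈ 360° × 8.6/29.5 = 104.9°.
At 15° of sky rotation per hour, 104.9° corresponds to a 7.00 h lag.
06:00 + 7.00 h ≈ 13:00 → 13:00 to the nearest hour.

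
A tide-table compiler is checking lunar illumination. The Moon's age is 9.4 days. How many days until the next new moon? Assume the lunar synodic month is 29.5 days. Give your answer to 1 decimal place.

20.1 days

One full lunation from the last new moon is 29.5 d; remaining = 29.5 − 9.4 = 20.100 d.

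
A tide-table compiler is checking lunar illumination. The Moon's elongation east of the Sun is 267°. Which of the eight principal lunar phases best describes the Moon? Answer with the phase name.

last quarter

The last quarter sector spans roughly 248°–292°; 267° falls inside it.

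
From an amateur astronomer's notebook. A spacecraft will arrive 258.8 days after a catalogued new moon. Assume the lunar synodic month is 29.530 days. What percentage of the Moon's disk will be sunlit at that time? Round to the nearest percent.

46%

258.8/29.530 = 8.764 lunations, so 8 complete cycles and 22.56 d into the next.
Phase angle: θ = 360°·(22.56 d)/(29.530 d) = 275.0°.
cos 275.0° = 0.088, so f = (1 − 0.088)/2 = 0.456, so 46%.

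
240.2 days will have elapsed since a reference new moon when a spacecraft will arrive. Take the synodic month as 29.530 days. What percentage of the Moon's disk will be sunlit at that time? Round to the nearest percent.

240.2/29.530 = 8.134 lunations, so 8 complete cycles and 3.96 d into the next.
The Moon has covered 3.96/29.530 of its cycle, so θ ≈ 360° × 3.96/29.530 = 48.3°.
With cos θ = 0.666, the lit fraction is (1 − 0.666)/2 ≈ 0.167, so 17%.

17%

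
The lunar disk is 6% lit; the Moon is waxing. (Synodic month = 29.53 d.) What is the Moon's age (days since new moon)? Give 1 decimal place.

2.3 days

cos θ = 1 − 2f = 0.880, giving a principal value of 28.4°.
Waxing ⇒ before full, so θ = 28.4°.
At 360°/29.53 d per day, 28.4° corresponds to 2.33 days.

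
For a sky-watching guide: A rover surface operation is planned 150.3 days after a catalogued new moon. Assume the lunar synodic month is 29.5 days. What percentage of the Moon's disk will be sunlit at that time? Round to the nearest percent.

9%

150.3/29.5 = 5.095 lunations, so 5 complete cycles and 2.80 d into the next.
The Moon has covered 2.80/29.5 of its cycle, so θ ≈ 360° × 2.80/29.5 = 34.2°.
cos 34.2° = 0.827, so f = (1 − 0.827)/2 = 0.086, so 9%.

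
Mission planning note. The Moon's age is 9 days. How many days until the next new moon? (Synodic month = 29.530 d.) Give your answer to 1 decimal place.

One full lunation from the last new moon is 29.530 d; remaining = 29.530 − 9 = 20.530 d.

20.5 days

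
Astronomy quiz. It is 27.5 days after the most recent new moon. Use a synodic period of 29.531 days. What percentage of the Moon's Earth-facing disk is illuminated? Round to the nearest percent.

The Moon has covered 27.5/29.531 of its cycle, so θ ≈ 360° × 27.5/29.531 = 335.2°.
cos 335.2° = 0.908, so f = (1 − 0.908)/2 = 0.046, so 5%.

5%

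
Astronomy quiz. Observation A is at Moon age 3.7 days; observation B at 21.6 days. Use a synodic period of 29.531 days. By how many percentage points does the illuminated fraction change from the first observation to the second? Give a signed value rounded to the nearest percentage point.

+41 percentage points

First observation: θ = 360°·3.7/29.531 = 45.1°, so f = 0.147.
Second observation: θ = 263.3°, f = 0.558.
Δf = 0.558 − 0.147 = +0.411, i.e. +41 pp.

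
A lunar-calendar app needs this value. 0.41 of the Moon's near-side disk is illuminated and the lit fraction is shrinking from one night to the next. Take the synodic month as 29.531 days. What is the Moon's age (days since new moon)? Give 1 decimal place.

23.0 days

From f = (1 − cos θ)/2: cos θ = 1 − 2×0.41 = 0.180; arccos → 79.6°.
A waning Moon lies in 180°–360°, so θ = 360° − 79.6° = 280.4°.
Age = 29.531 × 280.4°/360° ≈ 23.00 days.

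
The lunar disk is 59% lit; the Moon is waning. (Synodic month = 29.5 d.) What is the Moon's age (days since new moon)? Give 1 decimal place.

21.3 days

From f = (1 − cos θ)/2: cos θ = 1 − 2×0.59 = -0.180; arccos → 100.4°.
Since the Moon is past full (waning), take the reflex angle: θ = 360° − 100.4° = 259.6°.
Age = 29.5 × 259.6°/360° ≈ 21.28 days.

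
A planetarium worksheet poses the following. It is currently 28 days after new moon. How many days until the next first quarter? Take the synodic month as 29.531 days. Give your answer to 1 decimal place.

8.9 days

First quarter is 0.25 of the way through the cycle: age 0.25 × 29.531 = 7.383 d.
This lunation's first quarter (7.383 d) has passed, so add one period: 36.914 − 28 = 8.914 days.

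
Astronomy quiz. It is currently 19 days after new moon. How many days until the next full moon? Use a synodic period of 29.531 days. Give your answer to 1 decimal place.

25.3 days

Full moon occurs at elongation 180°, i.e. at age 29.531 × 180/360 = 14.765 d.
Already past this cycle's full moon; the next is at 14.765 + 29.531 = 44.296 d, so 44.296 − 19 = 25.296 days.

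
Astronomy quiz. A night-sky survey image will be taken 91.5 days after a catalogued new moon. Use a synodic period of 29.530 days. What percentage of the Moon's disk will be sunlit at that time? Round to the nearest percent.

91.5/29.530 = 3.099 lunations, so 3 complete cycles and 2.91 d into the next.
The Moon has covered 2.91/29.530 of its cycle, so θ ≈ 360° × 2.91/29.530 = 35.5°.
With cos θ = 0.814, the lit fraction is (1 − 0.814)/2 ≈ 0.093, so 9%.

9%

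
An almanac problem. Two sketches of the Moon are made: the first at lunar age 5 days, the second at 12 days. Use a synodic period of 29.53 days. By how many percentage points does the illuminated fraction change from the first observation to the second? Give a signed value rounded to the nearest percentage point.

θ₁ = 360° × 5/29.53 = 61.0°, f₁ = (1 − cos θ₁)/2 = 0.257.
θ₂ = 360° × 12/29.53 = 146.3°, f₂ = (1 − cos θ₂)/2 = 0.916.
Change = f₂ − f₁ = +0.659 → +66 percentage points.

+66 percentage points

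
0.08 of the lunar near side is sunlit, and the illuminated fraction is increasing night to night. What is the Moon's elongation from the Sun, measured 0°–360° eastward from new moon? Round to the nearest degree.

From f = (1 − cos θ)/2: cos θ = 1 − 2×0.08 = 0.840; arccos → 32.9°.
Waxing ⇒ before full, so θ = 32.9°.

33°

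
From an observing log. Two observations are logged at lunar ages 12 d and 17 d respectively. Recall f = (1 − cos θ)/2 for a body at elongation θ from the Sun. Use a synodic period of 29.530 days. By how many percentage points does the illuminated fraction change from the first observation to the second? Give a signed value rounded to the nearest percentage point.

θ₁ = 360° × 12/29.530 = 146.3°, f₁ = (1 − cos θ₁)/2 = 0.916.
θ₂ = 360° × 17/29.530 = 207.2°, f₂ = (1 − cos θ₂)/2 = 0.945.
Change = f₂ − f₁ = +0.029 → +3 percentage points.

+3 pp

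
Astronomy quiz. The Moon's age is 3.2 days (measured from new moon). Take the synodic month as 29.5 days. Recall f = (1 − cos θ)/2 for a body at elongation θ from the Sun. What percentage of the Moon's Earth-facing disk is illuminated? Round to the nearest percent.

Elongation θ = 360° × 3.2/29.5 ≈ 39.1°.
With cos θ = 0.777, the lit fraction is (1 − 0.777)/2 ≈ 0.112, so 11%.

11%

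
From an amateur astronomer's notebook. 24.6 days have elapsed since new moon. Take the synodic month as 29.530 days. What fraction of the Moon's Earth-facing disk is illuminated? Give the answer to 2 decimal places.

0.25

Elongation θ = 360° × 24.6/29.530 ≈ 299.9°.
With cos θ = 0.498, the lit fraction is (1 − 0.498)/2 ≈ 0.251.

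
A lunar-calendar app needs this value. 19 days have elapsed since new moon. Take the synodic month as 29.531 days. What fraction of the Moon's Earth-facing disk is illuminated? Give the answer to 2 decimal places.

0.81

Elongation θ = 360° × 19/29.531 ≈ 231.6°.
cos 231.6° = (-0.621), so f = (1 − (-0.621))/2 = 0.810.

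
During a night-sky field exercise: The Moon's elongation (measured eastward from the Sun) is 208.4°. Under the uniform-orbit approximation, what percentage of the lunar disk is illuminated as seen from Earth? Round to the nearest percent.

94%

Half-versine of 208.4°: (1 − (-0.880))/2 = 0.940, i.e. 94%.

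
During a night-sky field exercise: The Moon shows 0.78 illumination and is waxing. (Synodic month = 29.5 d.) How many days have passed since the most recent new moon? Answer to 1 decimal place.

From f = (1 − cos θ)/2: cos θ = 1 − 2×0.78 = -0.560; arccos → 124.1°.
Waxing ⇒ before full, so θ = 124.1°.
That fraction of the synodic month is 124.1/360 × 29.5 d ≈ 10.17 d.

10.2 days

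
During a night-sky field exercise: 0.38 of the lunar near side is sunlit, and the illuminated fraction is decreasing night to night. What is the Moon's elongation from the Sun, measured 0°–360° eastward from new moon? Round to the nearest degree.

284°

Invert f = (1 − cos θ)/2 to get cos θ = 1 − 2(0.38) = 0.240, hence θ₀ = arccos 0.240 = 76.1°.
Since the Moon is past full (waning), take the reflex angle: θ = 360° − 76.1° = 283.9°.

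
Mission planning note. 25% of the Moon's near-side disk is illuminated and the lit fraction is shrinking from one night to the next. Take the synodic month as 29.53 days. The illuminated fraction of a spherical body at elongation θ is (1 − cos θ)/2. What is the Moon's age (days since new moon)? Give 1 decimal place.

24.6 days

cos θ = 1 − 2f = 0.500, giving a principal value of 60.0°.
Since the Moon is past full (waning), take the reflex angle: θ = 360° − 60.0° = 300.0°.
At 360°/29.53 d per day, 300.0° corresponds to 24.61 days.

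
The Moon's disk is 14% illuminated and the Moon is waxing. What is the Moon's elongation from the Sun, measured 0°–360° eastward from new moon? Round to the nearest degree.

44°

From f = (1 − cos θ)/2: cos θ = 1 − 2×0.14 = 0.720; arccos → 43.9°.
Waxing ⇒ before full, so θ = 43.9°.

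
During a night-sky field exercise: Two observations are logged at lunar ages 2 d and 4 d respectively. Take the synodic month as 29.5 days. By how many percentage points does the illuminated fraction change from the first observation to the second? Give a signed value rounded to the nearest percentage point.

θ₁ = 360° × 2/29.5 = 24.4°, f₁ = (1 − cos θ₁)/2 = 0.045.
θ₂ = 360° × 4/29.5 = 48.8°, f₂ = (1 − cos θ₂)/2 = 0.171.
Change = f₂ − f₁ = +0.126 → +13 percentage points.

+13 pp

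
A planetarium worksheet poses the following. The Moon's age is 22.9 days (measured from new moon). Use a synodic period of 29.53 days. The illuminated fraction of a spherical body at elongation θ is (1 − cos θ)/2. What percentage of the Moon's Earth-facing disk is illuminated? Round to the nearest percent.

42%

The Moon has covered 22.9/29.53 of its cycle, so θ ≈ 360° × 22.9/29.53 = 279.2°.
Illuminated fraction = (1 − cos 279.2°)/2 = (1 − 0.159)/2 ≈ 0.420, so 42%.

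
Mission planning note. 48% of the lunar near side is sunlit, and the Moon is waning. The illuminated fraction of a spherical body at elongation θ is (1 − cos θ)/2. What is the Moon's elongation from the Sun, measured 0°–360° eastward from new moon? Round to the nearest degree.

272°

Invert f = (1 − cos θ)/2 to get cos θ = 1 − 2(0.48) = 0.040, hence θ₀ = arccos 0.040 = 87.7°.
A waning Moon lies in 180°–360°, so θ = 360° − 87.7° = 272.3°.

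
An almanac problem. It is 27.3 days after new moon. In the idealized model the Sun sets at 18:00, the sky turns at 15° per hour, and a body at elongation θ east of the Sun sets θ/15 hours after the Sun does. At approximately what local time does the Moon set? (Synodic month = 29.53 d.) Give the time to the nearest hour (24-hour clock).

Elongation θ = 360° × 27.3/29.53 ≈ 332.8°.
At 15° of sky rotation per hour, 332.8° corresponds to a 22.19 h lag.
18:00 + 22.19 h ≈ 16:11 → 16:00 to the nearest hour.

16:00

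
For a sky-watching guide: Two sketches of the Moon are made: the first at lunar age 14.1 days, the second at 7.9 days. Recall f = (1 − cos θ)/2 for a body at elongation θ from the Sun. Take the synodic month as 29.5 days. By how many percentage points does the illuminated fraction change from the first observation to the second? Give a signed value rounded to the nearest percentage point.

θ₁ = 360° × 14.1/29.5 = 172.1°, f₁ = (1 − cos θ₁)/2 = 0.995.
θ₂ = 360° × 7.9/29.5 = 96.4°, f₂ = (1 − cos θ₂)/2 = 0.556.
Change = f₂ − f₁ = -0.439 → -44 percentage points.

-44 percentage points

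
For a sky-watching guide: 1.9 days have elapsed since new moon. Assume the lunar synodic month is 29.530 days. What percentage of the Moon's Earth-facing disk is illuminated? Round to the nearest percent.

Phase angle: θ = 360°·(1.9 d)/(29.530 d) = 23.2°.
Illuminated fraction = (1 − cos 23.2°)/2 = (1 − 0.919)/2 ≈ 0.040, so 4%.

4%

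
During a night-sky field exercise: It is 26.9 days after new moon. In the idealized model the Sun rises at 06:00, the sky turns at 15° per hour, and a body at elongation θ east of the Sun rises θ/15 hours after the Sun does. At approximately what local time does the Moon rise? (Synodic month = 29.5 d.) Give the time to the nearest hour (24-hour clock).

Elongation θ = 360° × 26.9/29.5 ≈ 328.3°.
The Moon trails the Sun by θ/15 = 328.3/15 ≈ 21.88 hours.
06:00 + 21.88 h ≈ 03:53 → 04:00 to the nearest hour.

04:00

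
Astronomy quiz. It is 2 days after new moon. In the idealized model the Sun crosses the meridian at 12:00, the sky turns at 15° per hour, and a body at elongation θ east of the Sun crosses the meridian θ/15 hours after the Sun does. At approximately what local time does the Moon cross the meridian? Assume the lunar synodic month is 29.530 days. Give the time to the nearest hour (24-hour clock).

14:00

The Moon has covered 2/29.530 of its cycle, so θ ≈ 360° × 2/29.530 = 24.4°.
The Moon trails the Sun by θ/15 = 24.4/15 ≈ 1.63 hours.
12:00 + 1.63 h ≈ 13:38 → 14:00 to the nearest hour.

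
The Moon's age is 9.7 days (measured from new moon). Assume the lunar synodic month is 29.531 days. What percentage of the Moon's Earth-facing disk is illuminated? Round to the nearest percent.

Elongation θ = 360° × 9.7/29.531 ≈ 118.2°.
cos 118.2° = (-0.473), so f = (1 − (-0.473))/2 = 0.737, so 74%.

74%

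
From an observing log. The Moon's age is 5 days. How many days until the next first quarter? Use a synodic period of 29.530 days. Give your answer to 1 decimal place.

2.4 days

First quarter is 0.25 of the way through the cycle: age 0.25 × 29.530 = 7.383 d.
So 2.383 days remain (7.383 − 5).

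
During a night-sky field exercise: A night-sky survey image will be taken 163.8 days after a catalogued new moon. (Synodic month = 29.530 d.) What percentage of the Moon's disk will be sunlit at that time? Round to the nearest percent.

Reduce mod P: 163.8 − 5×29.530 = 16.15 d into the current lunation.
The Moon has covered 16.15/29.530 of its cycle, so θ ≈ 360° × 16.15/29.530 = 196.9°.
cos 196.9° = (-0.957), so f = (1 − (-0.957))/2 = 0.978, so 98%.

98%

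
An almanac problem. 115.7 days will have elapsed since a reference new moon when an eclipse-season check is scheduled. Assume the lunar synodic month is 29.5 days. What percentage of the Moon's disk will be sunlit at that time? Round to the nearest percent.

115.7 d spans 3 complete synodic months (3 × 29.5 = 88.50 d) plus 27.20 d.
Phase angle: θ = 360°·(27.20 d)/(29.5 d) = 331.9°.
cos 331.9° = 0.882, so f = (1 − 0.882)/2 = 0.059, so 6%.

6%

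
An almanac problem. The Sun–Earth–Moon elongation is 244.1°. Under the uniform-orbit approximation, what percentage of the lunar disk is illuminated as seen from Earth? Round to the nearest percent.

cos 244.1° = (-0.437), so f = (1 − (-0.437))/2 = 0.718, i.e. 72%.

72%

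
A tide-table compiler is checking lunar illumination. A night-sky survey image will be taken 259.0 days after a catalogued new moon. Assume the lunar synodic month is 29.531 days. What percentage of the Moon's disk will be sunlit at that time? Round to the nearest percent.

44%

Reduce mod P: 259.0 − 8×29.531 = 22.75 d into the current lunation.
Elongation θ = 360° × 22.75/29.531 ≈ 277.4°.
With cos θ = 0.128, the lit fraction is (1 − 0.128)/2 ≈ 0.436, so 44%.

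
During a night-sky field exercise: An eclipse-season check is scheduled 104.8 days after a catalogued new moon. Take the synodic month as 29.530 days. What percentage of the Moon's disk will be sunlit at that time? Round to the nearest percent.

98%

Reduce mod P: 104.8 − 3×29.530 = 16.21 d into the current lunation.
Phase angle: θ = 360°·(16.21 d)/(29.530 d) = 197.6°.
With cos θ = (-0.953), the lit fraction is (1 − (-0.953))/2 ≈ 0.977, so 98%.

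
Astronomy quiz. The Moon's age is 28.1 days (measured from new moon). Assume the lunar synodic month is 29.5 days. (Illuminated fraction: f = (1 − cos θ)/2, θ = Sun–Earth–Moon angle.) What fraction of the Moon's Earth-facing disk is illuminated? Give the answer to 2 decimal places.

Phase angle: θ = 360°·(28.1 d)/(29.5 d) = 342.9°.
With cos θ = 0.956, the lit fraction is (1 − 0.956)/2 ≈ 0.022.

0.02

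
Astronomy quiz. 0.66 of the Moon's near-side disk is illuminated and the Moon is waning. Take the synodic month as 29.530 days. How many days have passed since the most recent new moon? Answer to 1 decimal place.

20.6 days

From f = (1 − cos θ)/2: cos θ = 1 − 2×0.66 = -0.320; arccos → 108.7°.
A waning Moon lies in 180°–360°, so θ = 360° − 108.7° = 251.3°.
At 360°/29.530 d per day, 251.3° corresponds to 20.62 days.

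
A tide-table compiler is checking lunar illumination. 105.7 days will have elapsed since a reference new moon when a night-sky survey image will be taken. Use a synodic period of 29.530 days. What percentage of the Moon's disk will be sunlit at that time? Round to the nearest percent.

105.7 d spans 3 complete synodic months (3 × 29.530 = 88.59 d) plus 17.11 d.
Phase angle: θ = 360°·(17.11 d)/(29.530 d) = 208.6°.
Illuminated fraction = (1 − cos 208.6°)/2 = (1 − (-0.878))/2 ≈ 0.939, so 94%.

94%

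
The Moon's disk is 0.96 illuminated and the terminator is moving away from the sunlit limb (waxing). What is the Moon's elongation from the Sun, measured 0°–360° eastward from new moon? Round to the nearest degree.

157°

cos θ = 1 − 2f = -0.920, giving a principal value of 156.9°.
Waxing ⇒ before full, so θ = 156.9°.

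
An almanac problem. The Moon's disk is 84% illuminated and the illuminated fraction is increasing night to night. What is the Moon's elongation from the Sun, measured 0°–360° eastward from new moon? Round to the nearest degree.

133°

cos θ = 1 − 2f = -0.680, giving a principal value of 132.8°.
The Moon is waxing (0°–180°), so θ = 132.8° directly.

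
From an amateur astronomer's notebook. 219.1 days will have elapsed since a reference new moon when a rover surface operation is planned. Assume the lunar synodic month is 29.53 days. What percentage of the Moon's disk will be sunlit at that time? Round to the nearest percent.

94%

219.1 d spans 7 complete synodic months (7 × 29.53 = 206.71 d) plus 12.39 d.
Elongation θ = 360° × 12.39/29.53 ≈ 151.0°.
cos 151.0° = (-0.875), so f = (1 − (-0.875))/2 = 0.938, so 94%.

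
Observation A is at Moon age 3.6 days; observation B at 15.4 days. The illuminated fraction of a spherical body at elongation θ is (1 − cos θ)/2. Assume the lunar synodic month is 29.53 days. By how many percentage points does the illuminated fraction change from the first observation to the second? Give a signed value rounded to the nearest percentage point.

First observation: θ = 360°·3.6/29.53 = 43.9°, so f = 0.140.
Second observation: θ = 187.7°, f = 0.995.
Δf = 0.995 − 0.140 = +0.856, i.e. +86 pp.

+86 pp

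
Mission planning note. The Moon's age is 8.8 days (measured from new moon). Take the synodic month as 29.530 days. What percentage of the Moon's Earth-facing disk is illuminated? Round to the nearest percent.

65%

Phase angle: θ = 360°·(8.8 d)/(29.530 d) = 107.3°.
Illuminated fraction = (1 − cos 107.3°)/2 = (1 − (-0.297))/2 ≈ 0.649, so 65%.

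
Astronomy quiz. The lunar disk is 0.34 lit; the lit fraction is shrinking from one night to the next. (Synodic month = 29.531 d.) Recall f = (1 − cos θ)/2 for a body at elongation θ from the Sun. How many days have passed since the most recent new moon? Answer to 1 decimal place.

23.7 days

cos θ = 1 − 2f = 0.320, giving a principal value of 71.3°.
A waning Moon lies in 180°–360°, so θ = 360° − 71.3° = 288.7°.
That fraction of the synodic month is 288.7/360 × 29.531 d ≈ 23.68 d.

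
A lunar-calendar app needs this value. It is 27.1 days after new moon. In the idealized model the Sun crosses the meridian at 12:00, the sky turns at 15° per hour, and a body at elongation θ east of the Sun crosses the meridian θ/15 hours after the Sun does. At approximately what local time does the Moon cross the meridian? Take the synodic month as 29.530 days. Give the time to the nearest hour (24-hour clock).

10:00

Elongation θ = 360° × 27.1/29.530 ≈ 330.4°.
The Moon trails the Sun by θ/15 = 330.4/15 ≈ 22.03 hours.
12:00 + 22.03 h ≈ 10:02 → 10:00 to the nearest hour.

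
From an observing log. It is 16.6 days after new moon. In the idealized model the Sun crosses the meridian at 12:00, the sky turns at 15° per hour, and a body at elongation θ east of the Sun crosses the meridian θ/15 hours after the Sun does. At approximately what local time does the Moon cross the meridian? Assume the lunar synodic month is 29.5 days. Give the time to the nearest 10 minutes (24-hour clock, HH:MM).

01:30

The Moon has covered 16.6/29.5 of its cycle, so θ ≈ 360° × 16.6/29.5 = 202.6°.
The Moon trails the Sun by θ/15 = 202.6/15 ≈ 13.51 hours.
12:00 + 13.505 h ≈ 01:30 → 01:30 to the nearest ten minutes.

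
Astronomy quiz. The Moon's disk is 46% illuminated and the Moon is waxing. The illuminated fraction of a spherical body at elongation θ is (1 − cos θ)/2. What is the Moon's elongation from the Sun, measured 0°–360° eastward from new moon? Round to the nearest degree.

85°

cos θ = 1 − 2f = 0.080, giving a principal value of 85.4°.
Before full moon the principal value applies: θ = 85.4°.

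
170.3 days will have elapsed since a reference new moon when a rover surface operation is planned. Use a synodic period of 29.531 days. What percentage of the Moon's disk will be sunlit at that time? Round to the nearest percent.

Reduce mod P: 170.3 − 5×29.531 = 22.65 d into the current lunation.
Elongation θ = 360° × 22.65/29.531 ≈ 276.1°.
Illuminated fraction = (1 − cos 276.1°)/2 = (1 − 0.105)/2 ≈ 0.447, so 45%.

45%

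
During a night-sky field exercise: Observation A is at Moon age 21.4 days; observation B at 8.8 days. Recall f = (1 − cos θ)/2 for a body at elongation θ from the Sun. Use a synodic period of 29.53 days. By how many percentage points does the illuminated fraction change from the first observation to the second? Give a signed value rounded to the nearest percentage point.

θ₁ = 360° × 21.4/29.53 = 260.9°, f₁ = (1 − cos θ₁)/2 = 0.579.
θ₂ = 360° × 8.8/29.53 = 107.3°, f₂ = (1 − cos θ₂)/2 = 0.649.
Change = f₂ − f₁ = +0.069 → +7 percentage points.

+7 percentage points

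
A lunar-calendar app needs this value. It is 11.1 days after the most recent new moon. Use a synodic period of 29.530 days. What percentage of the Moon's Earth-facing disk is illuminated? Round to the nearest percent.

86%

The Moon has covered 11.1/29.530 of its cycle, so θ ≈ 360° × 11.1/29.530 = 135.3°.
cos 135.3° = (-0.711), so f = (1 − (-0.711))/2 = 0.856, so 86%.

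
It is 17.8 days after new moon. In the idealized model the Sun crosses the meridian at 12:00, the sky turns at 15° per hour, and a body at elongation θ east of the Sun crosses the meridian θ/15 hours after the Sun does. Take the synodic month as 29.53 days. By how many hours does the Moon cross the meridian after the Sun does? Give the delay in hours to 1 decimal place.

The Moon has covered 17.8/29.53 of its cycle, so θ ≈ 360° × 17.8/29.53 = 217.0°.
The Moon trails the Sun by θ/15 = 217.0/15 ≈ 14.47 hours.
So the Moon crosses the meridian 14.47 h after the Sun.

14.5 h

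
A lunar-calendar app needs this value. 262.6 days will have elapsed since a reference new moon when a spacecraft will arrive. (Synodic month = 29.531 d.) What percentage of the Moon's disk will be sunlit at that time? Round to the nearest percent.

11%

262.6/29.531 = 8.892 lunations, so 8 complete cycles and 26.35 d into the next.
Phase angle: θ = 360°·(26.35 d)/(29.531 d) = 321.2°.
With cos θ = 0.780, the lit fraction is (1 − 0.780)/2 ≈ 0.110, so 11%.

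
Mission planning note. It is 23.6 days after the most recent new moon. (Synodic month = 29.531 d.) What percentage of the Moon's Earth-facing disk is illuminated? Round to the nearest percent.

Phase angle: θ = 360°·(23.6 d)/(29.531 d) = 287.7°.
With cos θ = 0.304, the lit fraction is (1 − 0.304)/2 ≈ 0.348, so 35%.

35%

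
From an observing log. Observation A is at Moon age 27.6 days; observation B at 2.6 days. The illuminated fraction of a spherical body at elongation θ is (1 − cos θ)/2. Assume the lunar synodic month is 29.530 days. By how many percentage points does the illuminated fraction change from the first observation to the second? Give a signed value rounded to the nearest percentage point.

θ₁ = 360° × 27.6/29.530 = 336.5°, f₁ = (1 − cos θ₁)/2 = 0.042.
θ₂ = 360° × 2.6/29.530 = 31.7°, f₂ = (1 − cos θ₂)/2 = 0.075.
Change = f₂ − f₁ = +0.033 → +3 percentage points.

+3 percentage points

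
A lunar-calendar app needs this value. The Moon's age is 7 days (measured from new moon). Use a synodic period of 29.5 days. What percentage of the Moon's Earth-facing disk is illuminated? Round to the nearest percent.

Phase angle: θ = 360°·(7 d)/(29.5 d) = 85.4°.
With cos θ = 0.080, the lit fraction is (1 − 0.080)/2 ≈ 0.460, so 46%.

46%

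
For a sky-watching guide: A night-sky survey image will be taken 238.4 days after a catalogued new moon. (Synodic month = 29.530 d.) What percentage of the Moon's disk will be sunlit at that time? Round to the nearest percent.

238.4 d spans 8 complete synodic months (8 × 29.530 = 236.24 d) plus 2.16 d.
Elongation θ = 360° × 2.16/29.530 ≈ 26.3°.
With cos θ = 0.896, the lit fraction is (1 − 0.896)/2 ≈ 0.052, so 5%.

5%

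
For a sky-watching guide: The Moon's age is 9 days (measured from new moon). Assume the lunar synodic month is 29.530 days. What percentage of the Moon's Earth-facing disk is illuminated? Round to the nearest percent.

67%

The Moon has covered 9/29.530 of its cycle, so θ ≈ 360° × 9/29.530 = 109.7°.
cos 109.7° = (-0.337), so f = (1 − (-0.337))/2 = 0.669, so 67%.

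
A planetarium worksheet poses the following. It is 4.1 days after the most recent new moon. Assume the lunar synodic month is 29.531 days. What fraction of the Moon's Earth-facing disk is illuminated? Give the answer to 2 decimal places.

0.18

The Moon has covered 4.1/29.531 of its cycle, so θ ≈ 360° × 4.1/29.531 = 50.0°.
Illuminated fraction = (1 − cos 50.0°)/2 = (1 − 0.643)/2 ≈ 0.178.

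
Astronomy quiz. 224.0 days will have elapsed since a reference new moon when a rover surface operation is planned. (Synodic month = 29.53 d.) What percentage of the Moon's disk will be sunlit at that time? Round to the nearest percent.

93%

224.0 d spans 7 complete synodic months (7 × 29.53 = 206.71 d) plus 17.29 d.
Elongation θ = 360° × 17.29/29.53 ≈ 210.8°.
Illuminated fraction = (1 − cos 210.8°)/2 = (1 − (-0.859))/2 ≈ 0.930, so 93%.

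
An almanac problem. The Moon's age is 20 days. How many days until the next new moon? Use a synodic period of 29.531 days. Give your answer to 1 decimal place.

One full lunation from the last new moon is 29.531 d; remaining = 29.531 − 20 = 9.531 d.

9.5 days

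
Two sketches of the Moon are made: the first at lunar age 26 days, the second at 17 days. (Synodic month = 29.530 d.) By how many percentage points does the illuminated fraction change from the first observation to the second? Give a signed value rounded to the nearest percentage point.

θ₁ = 360° × 26/29.530 = 317.0°, f₁ = (1 − cos θ₁)/2 = 0.135.
θ₂ = 360° × 17/29.530 = 207.2°, f₂ = (1 − cos θ₂)/2 = 0.945.
Change = f₂ − f₁ = +0.810 → +81 percentage points.

+81 percentage points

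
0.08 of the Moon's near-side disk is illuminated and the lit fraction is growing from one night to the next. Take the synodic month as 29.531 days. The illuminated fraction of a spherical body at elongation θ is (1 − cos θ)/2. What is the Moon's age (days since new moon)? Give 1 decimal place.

2.7 days

From f = (1 − cos θ)/2: cos θ = 1 − 2×0.08 = 0.840; arccos → 32.9°.
Before full moon the principal value applies: θ = 32.9°.
At 360°/29.531 d per day, 32.9° corresponds to 2.70 days.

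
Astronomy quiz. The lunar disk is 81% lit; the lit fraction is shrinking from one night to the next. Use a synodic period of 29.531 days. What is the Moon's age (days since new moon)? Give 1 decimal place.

19.0 days

Invert f = (1 − cos θ)/2 to get cos θ = 1 − 2(0.81) = -0.620, hence θ₀ = arccos -0.620 = 128.3°.
Waning ⇒ past full, so θ = 360° − 128.3° = 231.7°.
At 360°/29.531 d per day, 231.7° corresponds to 19.01 days.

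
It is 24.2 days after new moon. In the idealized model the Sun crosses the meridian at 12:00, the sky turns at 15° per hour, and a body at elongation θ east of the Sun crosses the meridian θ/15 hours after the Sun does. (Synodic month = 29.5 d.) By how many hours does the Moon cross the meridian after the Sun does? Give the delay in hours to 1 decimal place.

The Moon has covered 24.2/29.5 of its cycle, so θ ≈ 360° × 24.2/29.5 = 295.3°.
The Moon trails the Sun by θ/15 = 295.3/15 ≈ 19.69 hours.
So the Moon crosses the meridian 19.69 h after the Sun.

19.7 h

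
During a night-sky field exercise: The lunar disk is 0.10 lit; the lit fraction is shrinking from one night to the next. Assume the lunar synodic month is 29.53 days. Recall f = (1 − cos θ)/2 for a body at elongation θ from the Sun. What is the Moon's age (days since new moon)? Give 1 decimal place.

cos θ = 1 − 2f = 0.800, giving a principal value of 36.9°.
A waning Moon lies in 180°–360°, so θ = 360° − 36.9° = 323.1°.
Age = 29.53 × 323.1°/360° ≈ 26.51 days.

26.5 days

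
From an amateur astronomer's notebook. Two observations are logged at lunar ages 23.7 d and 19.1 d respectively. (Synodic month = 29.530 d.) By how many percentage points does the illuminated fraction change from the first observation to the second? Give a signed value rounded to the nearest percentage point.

+46 pp

θ₁ = 360° × 23.7/29.530 = 288.9°, f₁ = (1 − cos θ₁)/2 = 0.338.
θ₂ = 360° × 19.1/29.530 = 232.8°, f₂ = (1 − cos θ₂)/2 = 0.802.
Change = f₂ − f₁ = +0.464 → +46 percentage points.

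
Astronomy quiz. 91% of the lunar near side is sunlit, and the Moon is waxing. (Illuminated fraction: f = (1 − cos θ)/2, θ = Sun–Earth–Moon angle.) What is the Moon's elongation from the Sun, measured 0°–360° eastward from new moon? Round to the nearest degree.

145°

cos θ = 1 − 2f = -0.820, giving a principal value of 145.1°.
Before full moon the principal value applies: θ = 145.1°.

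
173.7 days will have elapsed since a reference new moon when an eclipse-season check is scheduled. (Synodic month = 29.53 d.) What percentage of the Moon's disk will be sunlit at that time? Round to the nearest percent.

Reduce mod P: 173.7 − 5×29.53 = 26.05 d into the current lunation.
Phase angle: θ = 360°·(26.05 d)/(29.53 d) = 317.6°.
cos 317.6° = 0.738, so f = (1 − 0.738)/2 = 0.131, so 13%.

13%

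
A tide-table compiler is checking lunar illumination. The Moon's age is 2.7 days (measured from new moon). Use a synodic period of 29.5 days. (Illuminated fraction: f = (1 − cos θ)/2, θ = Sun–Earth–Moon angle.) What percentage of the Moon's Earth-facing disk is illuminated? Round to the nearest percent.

Elongation θ = 360° × 2.7/29.5 ≈ 32.9°.
Illuminated fraction = (1 − cos 32.9°)/2 = (1 − 0.839)/2 ≈ 0.080, so 8%.

8%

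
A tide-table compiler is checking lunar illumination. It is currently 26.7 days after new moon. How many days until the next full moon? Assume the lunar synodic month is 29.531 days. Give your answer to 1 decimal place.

Full moon occurs at elongation 180°, i.e. at age 29.531 × 180/360 = 14.765 d.
This lunation's full moon (14.765 d) has passed, so add one period: 44.296 − 26.7 = 17.596 days.

17.6 days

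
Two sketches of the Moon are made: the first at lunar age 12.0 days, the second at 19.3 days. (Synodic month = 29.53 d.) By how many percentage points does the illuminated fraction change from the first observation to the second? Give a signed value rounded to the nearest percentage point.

θ₁ = 360° × 12.0/29.53 = 146.3°, f₁ = (1 − cos θ₁)/2 = 0.916.
θ₂ = 360° × 19.3/29.53 = 235.3°, f₂ = (1 − cos θ₂)/2 = 0.785.
Change = f₂ − f₁ = -0.131 → -13 percentage points.

-13 percentage points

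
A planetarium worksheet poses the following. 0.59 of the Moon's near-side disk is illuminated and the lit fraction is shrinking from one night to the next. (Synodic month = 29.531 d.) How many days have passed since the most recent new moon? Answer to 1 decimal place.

From f = (1 − cos θ)/2: cos θ = 1 − 2×0.59 = -0.180; arccos → 100.4°.
Since the Moon is past full (waning), take the reflex angle: θ = 360° − 100.4° = 259.6°.
At 360°/29.531 d per day, 259.6° corresponds to 21.30 days.

21.3 days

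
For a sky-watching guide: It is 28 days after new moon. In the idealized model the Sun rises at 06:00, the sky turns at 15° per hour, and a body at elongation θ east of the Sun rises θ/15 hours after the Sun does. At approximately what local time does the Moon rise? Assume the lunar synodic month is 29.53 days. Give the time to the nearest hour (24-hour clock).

05:00

The Moon has covered 28/29.53 of its cycle, so θ ≈ 360° × 28/29.53 = 341.3°.
The Moon trails the Sun by θ/15 = 341.3/15 ≈ 22.76 hours.
06:00 + 22.76 h ≈ 04:45 → 05:00 to the nearest hour.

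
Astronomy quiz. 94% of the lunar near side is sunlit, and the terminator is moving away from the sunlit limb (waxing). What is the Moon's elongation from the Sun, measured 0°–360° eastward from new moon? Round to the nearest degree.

152°

cos θ = 1 − 2f = -0.880, giving a principal value of 151.6°.
Waxing ⇒ before full, so θ = 151.6°.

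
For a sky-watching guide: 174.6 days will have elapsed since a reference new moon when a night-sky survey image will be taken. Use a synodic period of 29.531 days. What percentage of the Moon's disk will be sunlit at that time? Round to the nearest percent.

7%

174.6 d spans 5 complete synodic months (5 × 29.531 = 147.66 d) plus 26.94 d.
The Moon has covered 26.94/29.531 of its cycle, so θ ≈ 360° × 26.94/29.531 = 328.5°.
cos 328.5° = 0.852, so f = (1 − 0.852)/2 = 0.074, so 7%.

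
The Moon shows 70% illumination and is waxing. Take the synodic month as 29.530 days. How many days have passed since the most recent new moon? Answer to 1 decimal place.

9.3 days

From f = (1 − cos θ)/2: cos θ = 1 − 2×0.70 = -0.400; arccos → 113.6°.
The Moon is waxing (0°–180°), so θ = 113.6° directly.
Age = 29.530 × 113.6°/360° ≈ 9.32 days.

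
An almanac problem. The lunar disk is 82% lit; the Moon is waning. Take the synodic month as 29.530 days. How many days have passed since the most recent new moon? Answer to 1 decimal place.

18.9 days

cos θ = 1 − 2f = -0.640, giving a principal value of 129.8°.
A waning Moon lies in 180°–360°, so θ = 360° − 129.8° = 230.2°.
Age = 29.530 × 230.2°/360° ≈ 18.88 days.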